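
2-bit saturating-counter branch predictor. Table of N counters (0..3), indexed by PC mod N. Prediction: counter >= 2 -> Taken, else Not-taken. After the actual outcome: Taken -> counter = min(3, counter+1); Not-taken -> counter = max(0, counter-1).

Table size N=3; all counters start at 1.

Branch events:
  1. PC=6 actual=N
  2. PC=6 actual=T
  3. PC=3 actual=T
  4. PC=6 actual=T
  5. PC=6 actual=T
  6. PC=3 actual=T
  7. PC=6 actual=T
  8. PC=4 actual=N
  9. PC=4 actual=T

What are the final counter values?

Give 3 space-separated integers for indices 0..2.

Ev 1: PC=6 idx=0 pred=N actual=N -> ctr[0]=0
Ev 2: PC=6 idx=0 pred=N actual=T -> ctr[0]=1
Ev 3: PC=3 idx=0 pred=N actual=T -> ctr[0]=2
Ev 4: PC=6 idx=0 pred=T actual=T -> ctr[0]=3
Ev 5: PC=6 idx=0 pred=T actual=T -> ctr[0]=3
Ev 6: PC=3 idx=0 pred=T actual=T -> ctr[0]=3
Ev 7: PC=6 idx=0 pred=T actual=T -> ctr[0]=3
Ev 8: PC=4 idx=1 pred=N actual=N -> ctr[1]=0
Ev 9: PC=4 idx=1 pred=N actual=T -> ctr[1]=1

Answer: 3 1 1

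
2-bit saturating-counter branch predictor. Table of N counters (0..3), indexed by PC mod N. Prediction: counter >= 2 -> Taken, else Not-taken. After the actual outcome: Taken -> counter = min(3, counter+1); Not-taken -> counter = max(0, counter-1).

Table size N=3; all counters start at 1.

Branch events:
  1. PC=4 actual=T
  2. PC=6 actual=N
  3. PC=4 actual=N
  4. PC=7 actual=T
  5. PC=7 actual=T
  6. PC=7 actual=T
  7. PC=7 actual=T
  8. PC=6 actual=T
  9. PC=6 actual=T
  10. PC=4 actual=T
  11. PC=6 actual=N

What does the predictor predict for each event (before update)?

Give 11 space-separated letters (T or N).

Answer: N N T N T T T N N T T

Derivation:
Ev 1: PC=4 idx=1 pred=N actual=T -> ctr[1]=2
Ev 2: PC=6 idx=0 pred=N actual=N -> ctr[0]=0
Ev 3: PC=4 idx=1 pred=T actual=N -> ctr[1]=1
Ev 4: PC=7 idx=1 pred=N actual=T -> ctr[1]=2
Ev 5: PC=7 idx=1 pred=T actual=T -> ctr[1]=3
Ev 6: PC=7 idx=1 pred=T actual=T -> ctr[1]=3
Ev 7: PC=7 idx=1 pred=T actual=T -> ctr[1]=3
Ev 8: PC=6 idx=0 pred=N actual=T -> ctr[0]=1
Ev 9: PC=6 idx=0 pred=N actual=T -> ctr[0]=2
Ev 10: PC=4 idx=1 pred=T actual=T -> ctr[1]=3
Ev 11: PC=6 idx=0 pred=T actual=N -> ctr[0]=1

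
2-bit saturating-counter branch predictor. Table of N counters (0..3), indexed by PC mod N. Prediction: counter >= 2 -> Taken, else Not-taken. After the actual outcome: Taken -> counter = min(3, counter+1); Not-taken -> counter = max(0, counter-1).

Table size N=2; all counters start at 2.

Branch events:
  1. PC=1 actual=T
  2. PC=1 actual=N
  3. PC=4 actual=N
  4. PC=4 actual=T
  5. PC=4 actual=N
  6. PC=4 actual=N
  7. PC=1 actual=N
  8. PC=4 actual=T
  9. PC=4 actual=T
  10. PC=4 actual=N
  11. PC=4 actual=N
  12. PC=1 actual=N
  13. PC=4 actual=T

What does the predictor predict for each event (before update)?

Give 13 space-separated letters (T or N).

Answer: T T T N T N T N N T N N N

Derivation:
Ev 1: PC=1 idx=1 pred=T actual=T -> ctr[1]=3
Ev 2: PC=1 idx=1 pred=T actual=N -> ctr[1]=2
Ev 3: PC=4 idx=0 pred=T actual=N -> ctr[0]=1
Ev 4: PC=4 idx=0 pred=N actual=T -> ctr[0]=2
Ev 5: PC=4 idx=0 pred=T actual=N -> ctr[0]=1
Ev 6: PC=4 idx=0 pred=N actual=N -> ctr[0]=0
Ev 7: PC=1 idx=1 pred=T actual=N -> ctr[1]=1
Ev 8: PC=4 idx=0 pred=N actual=T -> ctr[0]=1
Ev 9: PC=4 idx=0 pred=N actual=T -> ctr[0]=2
Ev 10: PC=4 idx=0 pred=T actual=N -> ctr[0]=1
Ev 11: PC=4 idx=0 pred=N actual=N -> ctr[0]=0
Ev 12: PC=1 idx=1 pred=N actual=N -> ctr[1]=0
Ev 13: PC=4 idx=0 pred=N actual=T -> ctr[0]=1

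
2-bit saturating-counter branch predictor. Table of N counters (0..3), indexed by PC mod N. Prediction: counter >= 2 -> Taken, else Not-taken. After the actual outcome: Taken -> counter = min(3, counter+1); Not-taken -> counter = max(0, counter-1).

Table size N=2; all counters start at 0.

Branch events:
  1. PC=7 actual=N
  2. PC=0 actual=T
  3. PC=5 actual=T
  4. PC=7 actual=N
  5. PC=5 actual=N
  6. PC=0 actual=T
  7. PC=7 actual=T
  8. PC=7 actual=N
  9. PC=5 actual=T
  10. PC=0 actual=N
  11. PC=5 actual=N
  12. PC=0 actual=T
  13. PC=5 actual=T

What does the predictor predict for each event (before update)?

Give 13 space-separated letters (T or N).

Ev 1: PC=7 idx=1 pred=N actual=N -> ctr[1]=0
Ev 2: PC=0 idx=0 pred=N actual=T -> ctr[0]=1
Ev 3: PC=5 idx=1 pred=N actual=T -> ctr[1]=1
Ev 4: PC=7 idx=1 pred=N actual=N -> ctr[1]=0
Ev 5: PC=5 idx=1 pred=N actual=N -> ctr[1]=0
Ev 6: PC=0 idx=0 pred=N actual=T -> ctr[0]=2
Ev 7: PC=7 idx=1 pred=N actual=T -> ctr[1]=1
Ev 8: PC=7 idx=1 pred=N actual=N -> ctr[1]=0
Ev 9: PC=5 idx=1 pred=N actual=T -> ctr[1]=1
Ev 10: PC=0 idx=0 pred=T actual=N -> ctr[0]=1
Ev 11: PC=5 idx=1 pred=N actual=N -> ctr[1]=0
Ev 12: PC=0 idx=0 pred=N actual=T -> ctr[0]=2
Ev 13: PC=5 idx=1 pred=N actual=T -> ctr[1]=1

Answer: N N N N N N N N N T N N N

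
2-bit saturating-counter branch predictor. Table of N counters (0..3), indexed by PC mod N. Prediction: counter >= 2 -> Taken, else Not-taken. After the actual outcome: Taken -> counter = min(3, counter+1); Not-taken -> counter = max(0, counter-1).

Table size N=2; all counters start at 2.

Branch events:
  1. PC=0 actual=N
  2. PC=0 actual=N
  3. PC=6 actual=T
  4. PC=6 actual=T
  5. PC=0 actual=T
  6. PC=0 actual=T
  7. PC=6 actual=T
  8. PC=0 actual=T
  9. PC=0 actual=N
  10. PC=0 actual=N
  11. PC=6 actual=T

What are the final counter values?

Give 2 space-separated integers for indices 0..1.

Answer: 2 2

Derivation:
Ev 1: PC=0 idx=0 pred=T actual=N -> ctr[0]=1
Ev 2: PC=0 idx=0 pred=N actual=N -> ctr[0]=0
Ev 3: PC=6 idx=0 pred=N actual=T -> ctr[0]=1
Ev 4: PC=6 idx=0 pred=N actual=T -> ctr[0]=2
Ev 5: PC=0 idx=0 pred=T actual=T -> ctr[0]=3
Ev 6: PC=0 idx=0 pred=T actual=T -> ctr[0]=3
Ev 7: PC=6 idx=0 pred=T actual=T -> ctr[0]=3
Ev 8: PC=0 idx=0 pred=T actual=T -> ctr[0]=3
Ev 9: PC=0 idx=0 pred=T actual=N -> ctr[0]=2
Ev 10: PC=0 idx=0 pred=T actual=N -> ctr[0]=1
Ev 11: PC=6 idx=0 pred=N actual=T -> ctr[0]=2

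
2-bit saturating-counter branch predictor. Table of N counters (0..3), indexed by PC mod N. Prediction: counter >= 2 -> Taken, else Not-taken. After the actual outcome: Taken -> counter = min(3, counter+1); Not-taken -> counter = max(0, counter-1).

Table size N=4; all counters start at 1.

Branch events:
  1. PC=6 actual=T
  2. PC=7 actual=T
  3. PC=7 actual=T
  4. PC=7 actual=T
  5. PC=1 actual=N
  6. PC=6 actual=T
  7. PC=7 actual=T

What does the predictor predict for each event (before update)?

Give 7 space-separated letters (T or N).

Answer: N N T T N T T

Derivation:
Ev 1: PC=6 idx=2 pred=N actual=T -> ctr[2]=2
Ev 2: PC=7 idx=3 pred=N actual=T -> ctr[3]=2
Ev 3: PC=7 idx=3 pred=T actual=T -> ctr[3]=3
Ev 4: PC=7 idx=3 pred=T actual=T -> ctr[3]=3
Ev 5: PC=1 idx=1 pred=N actual=N -> ctr[1]=0
Ev 6: PC=6 idx=2 pred=T actual=T -> ctr[2]=3
Ev 7: PC=7 idx=3 pred=T actual=T -> ctr[3]=3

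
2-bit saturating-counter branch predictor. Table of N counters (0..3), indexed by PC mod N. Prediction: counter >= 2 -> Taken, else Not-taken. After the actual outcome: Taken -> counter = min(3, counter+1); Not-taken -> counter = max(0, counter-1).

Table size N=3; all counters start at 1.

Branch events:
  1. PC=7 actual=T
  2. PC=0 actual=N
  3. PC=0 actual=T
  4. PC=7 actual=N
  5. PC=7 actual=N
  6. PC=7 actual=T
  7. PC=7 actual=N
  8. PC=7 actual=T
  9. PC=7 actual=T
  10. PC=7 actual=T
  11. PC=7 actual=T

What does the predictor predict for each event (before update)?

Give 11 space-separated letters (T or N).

Answer: N N N T N N N N N T T

Derivation:
Ev 1: PC=7 idx=1 pred=N actual=T -> ctr[1]=2
Ev 2: PC=0 idx=0 pred=N actual=N -> ctr[0]=0
Ev 3: PC=0 idx=0 pred=N actual=T -> ctr[0]=1
Ev 4: PC=7 idx=1 pred=T actual=N -> ctr[1]=1
Ev 5: PC=7 idx=1 pred=N actual=N -> ctr[1]=0
Ev 6: PC=7 idx=1 pred=N actual=T -> ctr[1]=1
Ev 7: PC=7 idx=1 pred=N actual=N -> ctr[1]=0
Ev 8: PC=7 idx=1 pred=N actual=T -> ctr[1]=1
Ev 9: PC=7 idx=1 pred=N actual=T -> ctr[1]=2
Ev 10: PC=7 idx=1 pred=T actual=T -> ctr[1]=3
Ev 11: PC=7 idx=1 pred=T actual=T -> ctr[1]=3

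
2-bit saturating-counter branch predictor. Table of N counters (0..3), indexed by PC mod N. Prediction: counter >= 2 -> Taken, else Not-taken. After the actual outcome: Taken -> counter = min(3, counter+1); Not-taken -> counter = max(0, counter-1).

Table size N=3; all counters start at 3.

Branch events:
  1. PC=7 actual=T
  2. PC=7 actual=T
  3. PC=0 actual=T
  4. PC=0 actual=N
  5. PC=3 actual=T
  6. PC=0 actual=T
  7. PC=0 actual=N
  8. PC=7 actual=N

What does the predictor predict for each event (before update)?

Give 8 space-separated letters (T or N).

Answer: T T T T T T T T

Derivation:
Ev 1: PC=7 idx=1 pred=T actual=T -> ctr[1]=3
Ev 2: PC=7 idx=1 pred=T actual=T -> ctr[1]=3
Ev 3: PC=0 idx=0 pred=T actual=T -> ctr[0]=3
Ev 4: PC=0 idx=0 pred=T actual=N -> ctr[0]=2
Ev 5: PC=3 idx=0 pred=T actual=T -> ctr[0]=3
Ev 6: PC=0 idx=0 pred=T actual=T -> ctr[0]=3
Ev 7: PC=0 idx=0 pred=T actual=N -> ctr[0]=2
Ev 8: PC=7 idx=1 pred=T actual=N -> ctr[1]=2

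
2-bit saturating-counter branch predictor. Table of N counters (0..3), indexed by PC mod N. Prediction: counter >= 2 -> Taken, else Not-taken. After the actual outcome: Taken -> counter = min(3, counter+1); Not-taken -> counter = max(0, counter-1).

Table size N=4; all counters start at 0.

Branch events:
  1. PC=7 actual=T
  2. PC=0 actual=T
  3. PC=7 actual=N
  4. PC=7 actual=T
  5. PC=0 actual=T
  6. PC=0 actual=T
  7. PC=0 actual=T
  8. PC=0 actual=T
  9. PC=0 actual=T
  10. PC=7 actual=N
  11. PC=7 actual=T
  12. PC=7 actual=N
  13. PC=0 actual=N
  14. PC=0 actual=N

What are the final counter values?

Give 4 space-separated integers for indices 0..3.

Answer: 1 0 0 0

Derivation:
Ev 1: PC=7 idx=3 pred=N actual=T -> ctr[3]=1
Ev 2: PC=0 idx=0 pred=N actual=T -> ctr[0]=1
Ev 3: PC=7 idx=3 pred=N actual=N -> ctr[3]=0
Ev 4: PC=7 idx=3 pred=N actual=T -> ctr[3]=1
Ev 5: PC=0 idx=0 pred=N actual=T -> ctr[0]=2
Ev 6: PC=0 idx=0 pred=T actual=T -> ctr[0]=3
Ev 7: PC=0 idx=0 pred=T actual=T -> ctr[0]=3
Ev 8: PC=0 idx=0 pred=T actual=T -> ctr[0]=3
Ev 9: PC=0 idx=0 pred=T actual=T -> ctr[0]=3
Ev 10: PC=7 idx=3 pred=N actual=N -> ctr[3]=0
Ev 11: PC=7 idx=3 pred=N actual=T -> ctr[3]=1
Ev 12: PC=7 idx=3 pred=N actual=N -> ctr[3]=0
Ev 13: PC=0 idx=0 pred=T actual=N -> ctr[0]=2
Ev 14: PC=0 idx=0 pred=T actual=N -> ctr[0]=1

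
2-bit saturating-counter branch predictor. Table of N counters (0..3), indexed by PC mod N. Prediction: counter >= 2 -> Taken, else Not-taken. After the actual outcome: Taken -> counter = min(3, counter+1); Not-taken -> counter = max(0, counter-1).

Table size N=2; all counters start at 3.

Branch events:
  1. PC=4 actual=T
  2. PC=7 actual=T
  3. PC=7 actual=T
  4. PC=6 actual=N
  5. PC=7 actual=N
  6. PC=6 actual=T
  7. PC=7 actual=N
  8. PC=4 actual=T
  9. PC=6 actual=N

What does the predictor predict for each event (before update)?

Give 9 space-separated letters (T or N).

Ev 1: PC=4 idx=0 pred=T actual=T -> ctr[0]=3
Ev 2: PC=7 idx=1 pred=T actual=T -> ctr[1]=3
Ev 3: PC=7 idx=1 pred=T actual=T -> ctr[1]=3
Ev 4: PC=6 idx=0 pred=T actual=N -> ctr[0]=2
Ev 5: PC=7 idx=1 pred=T actual=N -> ctr[1]=2
Ev 6: PC=6 idx=0 pred=T actual=T -> ctr[0]=3
Ev 7: PC=7 idx=1 pred=T actual=N -> ctr[1]=1
Ev 8: PC=4 idx=0 pred=T actual=T -> ctr[0]=3
Ev 9: PC=6 idx=0 pred=T actual=N -> ctr[0]=2

Answer: T T T T T T T T T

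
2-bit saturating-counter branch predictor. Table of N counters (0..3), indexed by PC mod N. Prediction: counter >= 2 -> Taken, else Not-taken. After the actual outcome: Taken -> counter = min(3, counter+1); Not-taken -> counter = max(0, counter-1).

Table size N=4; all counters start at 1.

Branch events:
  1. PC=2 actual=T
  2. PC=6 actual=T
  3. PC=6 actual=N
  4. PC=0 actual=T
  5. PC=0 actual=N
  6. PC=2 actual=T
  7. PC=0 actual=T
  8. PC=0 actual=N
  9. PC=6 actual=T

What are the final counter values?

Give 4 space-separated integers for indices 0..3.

Answer: 1 1 3 1

Derivation:
Ev 1: PC=2 idx=2 pred=N actual=T -> ctr[2]=2
Ev 2: PC=6 idx=2 pred=T actual=T -> ctr[2]=3
Ev 3: PC=6 idx=2 pred=T actual=N -> ctr[2]=2
Ev 4: PC=0 idx=0 pred=N actual=T -> ctr[0]=2
Ev 5: PC=0 idx=0 pred=T actual=N -> ctr[0]=1
Ev 6: PC=2 idx=2 pred=T actual=T -> ctr[2]=3
Ev 7: PC=0 idx=0 pred=N actual=T -> ctr[0]=2
Ev 8: PC=0 idx=0 pred=T actual=N -> ctr[0]=1
Ev 9: PC=6 idx=2 pred=T actual=T -> ctr[2]=3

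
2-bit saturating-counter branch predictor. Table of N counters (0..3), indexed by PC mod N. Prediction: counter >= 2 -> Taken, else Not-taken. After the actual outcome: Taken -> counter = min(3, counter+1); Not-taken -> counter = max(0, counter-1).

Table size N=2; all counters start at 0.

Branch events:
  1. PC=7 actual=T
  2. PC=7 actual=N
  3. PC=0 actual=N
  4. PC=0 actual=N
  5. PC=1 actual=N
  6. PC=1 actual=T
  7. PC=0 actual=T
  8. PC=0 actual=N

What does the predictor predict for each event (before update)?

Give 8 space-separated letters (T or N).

Answer: N N N N N N N N

Derivation:
Ev 1: PC=7 idx=1 pred=N actual=T -> ctr[1]=1
Ev 2: PC=7 idx=1 pred=N actual=N -> ctr[1]=0
Ev 3: PC=0 idx=0 pred=N actual=N -> ctr[0]=0
Ev 4: PC=0 idx=0 pred=N actual=N -> ctr[0]=0
Ev 5: PC=1 idx=1 pred=N actual=N -> ctr[1]=0
Ev 6: PC=1 idx=1 pred=N actual=T -> ctr[1]=1
Ev 7: PC=0 idx=0 pred=N actual=T -> ctr[0]=1
Ev 8: PC=0 idx=0 pred=N actual=N -> ctr[0]=0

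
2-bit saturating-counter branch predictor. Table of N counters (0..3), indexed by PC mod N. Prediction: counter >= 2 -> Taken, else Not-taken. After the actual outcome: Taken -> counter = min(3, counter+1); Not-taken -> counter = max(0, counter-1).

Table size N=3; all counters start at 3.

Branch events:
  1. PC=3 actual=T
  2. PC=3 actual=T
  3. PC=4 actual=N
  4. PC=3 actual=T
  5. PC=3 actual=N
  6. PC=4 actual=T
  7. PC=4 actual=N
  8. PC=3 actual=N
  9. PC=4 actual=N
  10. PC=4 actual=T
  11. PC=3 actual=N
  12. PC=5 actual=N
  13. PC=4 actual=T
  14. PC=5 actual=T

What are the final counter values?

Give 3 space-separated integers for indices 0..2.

Answer: 0 3 3

Derivation:
Ev 1: PC=3 idx=0 pred=T actual=T -> ctr[0]=3
Ev 2: PC=3 idx=0 pred=T actual=T -> ctr[0]=3
Ev 3: PC=4 idx=1 pred=T actual=N -> ctr[1]=2
Ev 4: PC=3 idx=0 pred=T actual=T -> ctr[0]=3
Ev 5: PC=3 idx=0 pred=T actual=N -> ctr[0]=2
Ev 6: PC=4 idx=1 pred=T actual=T -> ctr[1]=3
Ev 7: PC=4 idx=1 pred=T actual=N -> ctr[1]=2
Ev 8: PC=3 idx=0 pred=T actual=N -> ctr[0]=1
Ev 9: PC=4 idx=1 pred=T actual=N -> ctr[1]=1
Ev 10: PC=4 idx=1 pred=N actual=T -> ctr[1]=2
Ev 11: PC=3 idx=0 pred=N actual=N -> ctr[0]=0
Ev 12: PC=5 idx=2 pred=T actual=N -> ctr[2]=2
Ev 13: PC=4 idx=1 pred=T actual=T -> ctr[1]=3
Ev 14: PC=5 idx=2 pred=T actual=T -> ctr[2]=3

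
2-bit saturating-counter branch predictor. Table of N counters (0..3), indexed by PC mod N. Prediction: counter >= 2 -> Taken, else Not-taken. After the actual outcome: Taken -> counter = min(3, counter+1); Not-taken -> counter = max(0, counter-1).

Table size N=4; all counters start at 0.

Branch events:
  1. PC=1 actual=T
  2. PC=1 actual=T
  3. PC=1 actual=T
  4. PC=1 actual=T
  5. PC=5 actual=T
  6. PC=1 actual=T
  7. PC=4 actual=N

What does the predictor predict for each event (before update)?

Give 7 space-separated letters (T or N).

Answer: N N T T T T N

Derivation:
Ev 1: PC=1 idx=1 pred=N actual=T -> ctr[1]=1
Ev 2: PC=1 idx=1 pred=N actual=T -> ctr[1]=2
Ev 3: PC=1 idx=1 pred=T actual=T -> ctr[1]=3
Ev 4: PC=1 idx=1 pred=T actual=T -> ctr[1]=3
Ev 5: PC=5 idx=1 pred=T actual=T -> ctr[1]=3
Ev 6: PC=1 idx=1 pred=T actual=T -> ctr[1]=3
Ev 7: PC=4 idx=0 pred=N actual=N -> ctr[0]=0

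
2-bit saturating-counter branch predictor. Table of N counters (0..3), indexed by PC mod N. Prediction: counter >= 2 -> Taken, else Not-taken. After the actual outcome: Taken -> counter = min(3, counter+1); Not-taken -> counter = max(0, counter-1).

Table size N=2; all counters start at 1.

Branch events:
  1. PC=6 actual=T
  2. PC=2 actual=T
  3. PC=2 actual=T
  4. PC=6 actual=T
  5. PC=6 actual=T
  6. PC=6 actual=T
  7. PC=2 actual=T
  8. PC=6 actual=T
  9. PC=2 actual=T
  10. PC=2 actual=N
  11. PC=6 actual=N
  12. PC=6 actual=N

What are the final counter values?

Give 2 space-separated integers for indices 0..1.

Ev 1: PC=6 idx=0 pred=N actual=T -> ctr[0]=2
Ev 2: PC=2 idx=0 pred=T actual=T -> ctr[0]=3
Ev 3: PC=2 idx=0 pred=T actual=T -> ctr[0]=3
Ev 4: PC=6 idx=0 pred=T actual=T -> ctr[0]=3
Ev 5: PC=6 idx=0 pred=T actual=T -> ctr[0]=3
Ev 6: PC=6 idx=0 pred=T actual=T -> ctr[0]=3
Ev 7: PC=2 idx=0 pred=T actual=T -> ctr[0]=3
Ev 8: PC=6 idx=0 pred=T actual=T -> ctr[0]=3
Ev 9: PC=2 idx=0 pred=T actual=T -> ctr[0]=3
Ev 10: PC=2 idx=0 pred=T actual=N -> ctr[0]=2
Ev 11: PC=6 idx=0 pred=T actual=N -> ctr[0]=1
Ev 12: PC=6 idx=0 pred=N actual=N -> ctr[0]=0

Answer: 0 1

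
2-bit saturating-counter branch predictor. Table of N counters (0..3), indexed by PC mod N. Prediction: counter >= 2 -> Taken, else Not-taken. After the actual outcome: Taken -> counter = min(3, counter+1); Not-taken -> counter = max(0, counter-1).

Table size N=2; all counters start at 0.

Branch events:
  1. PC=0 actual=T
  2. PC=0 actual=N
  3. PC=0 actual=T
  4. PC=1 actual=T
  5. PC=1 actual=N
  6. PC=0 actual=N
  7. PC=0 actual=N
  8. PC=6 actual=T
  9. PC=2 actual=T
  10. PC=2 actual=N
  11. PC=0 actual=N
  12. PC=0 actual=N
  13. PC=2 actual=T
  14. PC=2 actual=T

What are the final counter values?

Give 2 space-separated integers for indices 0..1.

Ev 1: PC=0 idx=0 pred=N actual=T -> ctr[0]=1
Ev 2: PC=0 idx=0 pred=N actual=N -> ctr[0]=0
Ev 3: PC=0 idx=0 pred=N actual=T -> ctr[0]=1
Ev 4: PC=1 idx=1 pred=N actual=T -> ctr[1]=1
Ev 5: PC=1 idx=1 pred=N actual=N -> ctr[1]=0
Ev 6: PC=0 idx=0 pred=N actual=N -> ctr[0]=0
Ev 7: PC=0 idx=0 pred=N actual=N -> ctr[0]=0
Ev 8: PC=6 idx=0 pred=N actual=T -> ctr[0]=1
Ev 9: PC=2 idx=0 pred=N actual=T -> ctr[0]=2
Ev 10: PC=2 idx=0 pred=T actual=N -> ctr[0]=1
Ev 11: PC=0 idx=0 pred=N actual=N -> ctr[0]=0
Ev 12: PC=0 idx=0 pred=N actual=N -> ctr[0]=0
Ev 13: PC=2 idx=0 pred=N actual=T -> ctr[0]=1
Ev 14: PC=2 idx=0 pred=N actual=T -> ctr[0]=2

Answer: 2 0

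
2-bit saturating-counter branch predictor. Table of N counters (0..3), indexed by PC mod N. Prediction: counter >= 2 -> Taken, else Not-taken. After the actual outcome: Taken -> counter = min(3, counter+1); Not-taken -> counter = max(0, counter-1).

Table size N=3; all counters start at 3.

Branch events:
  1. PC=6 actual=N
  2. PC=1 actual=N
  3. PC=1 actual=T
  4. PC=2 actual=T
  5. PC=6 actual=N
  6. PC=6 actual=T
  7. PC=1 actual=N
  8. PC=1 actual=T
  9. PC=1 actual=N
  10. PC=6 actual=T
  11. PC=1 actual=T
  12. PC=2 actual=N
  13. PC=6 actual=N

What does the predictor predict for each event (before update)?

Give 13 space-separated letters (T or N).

Ev 1: PC=6 idx=0 pred=T actual=N -> ctr[0]=2
Ev 2: PC=1 idx=1 pred=T actual=N -> ctr[1]=2
Ev 3: PC=1 idx=1 pred=T actual=T -> ctr[1]=3
Ev 4: PC=2 idx=2 pred=T actual=T -> ctr[2]=3
Ev 5: PC=6 idx=0 pred=T actual=N -> ctr[0]=1
Ev 6: PC=6 idx=0 pred=N actual=T -> ctr[0]=2
Ev 7: PC=1 idx=1 pred=T actual=N -> ctr[1]=2
Ev 8: PC=1 idx=1 pred=T actual=T -> ctr[1]=3
Ev 9: PC=1 idx=1 pred=T actual=N -> ctr[1]=2
Ev 10: PC=6 idx=0 pred=T actual=T -> ctr[0]=3
Ev 11: PC=1 idx=1 pred=T actual=T -> ctr[1]=3
Ev 12: PC=2 idx=2 pred=T actual=N -> ctr[2]=2
Ev 13: PC=6 idx=0 pred=T actual=N -> ctr[0]=2

Answer: T T T T T N T T T T T T T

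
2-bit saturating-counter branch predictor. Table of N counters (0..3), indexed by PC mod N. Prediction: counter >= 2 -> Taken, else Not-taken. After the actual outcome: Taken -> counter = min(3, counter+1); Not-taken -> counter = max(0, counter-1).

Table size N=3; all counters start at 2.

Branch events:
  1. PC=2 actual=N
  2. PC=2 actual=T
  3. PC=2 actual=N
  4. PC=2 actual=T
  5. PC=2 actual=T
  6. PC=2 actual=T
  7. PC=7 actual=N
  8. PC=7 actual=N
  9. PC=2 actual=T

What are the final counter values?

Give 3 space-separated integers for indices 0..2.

Answer: 2 0 3

Derivation:
Ev 1: PC=2 idx=2 pred=T actual=N -> ctr[2]=1
Ev 2: PC=2 idx=2 pred=N actual=T -> ctr[2]=2
Ev 3: PC=2 idx=2 pred=T actual=N -> ctr[2]=1
Ev 4: PC=2 idx=2 pred=N actual=T -> ctr[2]=2
Ev 5: PC=2 idx=2 pred=T actual=T -> ctr[2]=3
Ev 6: PC=2 idx=2 pred=T actual=T -> ctr[2]=3
Ev 7: PC=7 idx=1 pred=T actual=N -> ctr[1]=1
Ev 8: PC=7 idx=1 pred=N actual=N -> ctr[1]=0
Ev 9: PC=2 idx=2 pred=T actual=T -> ctr[2]=3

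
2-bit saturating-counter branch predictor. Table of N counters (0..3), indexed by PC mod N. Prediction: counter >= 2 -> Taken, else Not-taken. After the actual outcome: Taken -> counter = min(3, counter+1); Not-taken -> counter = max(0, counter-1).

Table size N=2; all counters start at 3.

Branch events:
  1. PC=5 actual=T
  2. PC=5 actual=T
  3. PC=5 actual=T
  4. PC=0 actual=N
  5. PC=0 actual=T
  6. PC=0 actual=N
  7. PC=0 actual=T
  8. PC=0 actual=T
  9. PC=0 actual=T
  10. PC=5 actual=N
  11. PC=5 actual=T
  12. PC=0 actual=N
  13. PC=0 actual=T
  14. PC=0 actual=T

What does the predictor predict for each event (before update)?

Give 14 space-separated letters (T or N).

Ev 1: PC=5 idx=1 pred=T actual=T -> ctr[1]=3
Ev 2: PC=5 idx=1 pred=T actual=T -> ctr[1]=3
Ev 3: PC=5 idx=1 pred=T actual=T -> ctr[1]=3
Ev 4: PC=0 idx=0 pred=T actual=N -> ctr[0]=2
Ev 5: PC=0 idx=0 pred=T actual=T -> ctr[0]=3
Ev 6: PC=0 idx=0 pred=T actual=N -> ctr[0]=2
Ev 7: PC=0 idx=0 pred=T actual=T -> ctr[0]=3
Ev 8: PC=0 idx=0 pred=T actual=T -> ctr[0]=3
Ev 9: PC=0 idx=0 pred=T actual=T -> ctr[0]=3
Ev 10: PC=5 idx=1 pred=T actual=N -> ctr[1]=2
Ev 11: PC=5 idx=1 pred=T actual=T -> ctr[1]=3
Ev 12: PC=0 idx=0 pred=T actual=N -> ctr[0]=2
Ev 13: PC=0 idx=0 pred=T actual=T -> ctr[0]=3
Ev 14: PC=0 idx=0 pred=T actual=T -> ctr[0]=3

Answer: T T T T T T T T T T T T T T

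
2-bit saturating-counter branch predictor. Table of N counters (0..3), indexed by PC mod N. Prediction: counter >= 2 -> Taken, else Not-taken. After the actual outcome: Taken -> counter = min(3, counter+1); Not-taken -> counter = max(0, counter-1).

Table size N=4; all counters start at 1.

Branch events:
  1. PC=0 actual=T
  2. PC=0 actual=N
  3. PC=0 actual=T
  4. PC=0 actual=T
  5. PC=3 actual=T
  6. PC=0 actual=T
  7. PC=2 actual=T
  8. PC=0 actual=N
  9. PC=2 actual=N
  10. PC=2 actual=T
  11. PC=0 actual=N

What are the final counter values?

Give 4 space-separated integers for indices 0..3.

Answer: 1 1 2 2

Derivation:
Ev 1: PC=0 idx=0 pred=N actual=T -> ctr[0]=2
Ev 2: PC=0 idx=0 pred=T actual=N -> ctr[0]=1
Ev 3: PC=0 idx=0 pred=N actual=T -> ctr[0]=2
Ev 4: PC=0 idx=0 pred=T actual=T -> ctr[0]=3
Ev 5: PC=3 idx=3 pred=N actual=T -> ctr[3]=2
Ev 6: PC=0 idx=0 pred=T actual=T -> ctr[0]=3
Ev 7: PC=2 idx=2 pred=N actual=T -> ctr[2]=2
Ev 8: PC=0 idx=0 pred=T actual=N -> ctr[0]=2
Ev 9: PC=2 idx=2 pred=T actual=N -> ctr[2]=1
Ev 10: PC=2 idx=2 pred=N actual=T -> ctr[2]=2
Ev 11: PC=0 idx=0 pred=T actual=N -> ctr[0]=1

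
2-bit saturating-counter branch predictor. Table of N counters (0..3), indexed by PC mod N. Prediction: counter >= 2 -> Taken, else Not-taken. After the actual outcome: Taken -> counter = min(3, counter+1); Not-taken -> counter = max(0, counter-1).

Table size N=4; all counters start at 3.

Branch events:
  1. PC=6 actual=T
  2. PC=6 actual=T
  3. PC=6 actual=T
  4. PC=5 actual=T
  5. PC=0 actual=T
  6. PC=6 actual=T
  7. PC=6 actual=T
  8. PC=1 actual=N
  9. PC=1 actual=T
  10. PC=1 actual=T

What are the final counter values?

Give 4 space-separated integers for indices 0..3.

Answer: 3 3 3 3

Derivation:
Ev 1: PC=6 idx=2 pred=T actual=T -> ctr[2]=3
Ev 2: PC=6 idx=2 pred=T actual=T -> ctr[2]=3
Ev 3: PC=6 idx=2 pred=T actual=T -> ctr[2]=3
Ev 4: PC=5 idx=1 pred=T actual=T -> ctr[1]=3
Ev 5: PC=0 idx=0 pred=T actual=T -> ctr[0]=3
Ev 6: PC=6 idx=2 pred=T actual=T -> ctr[2]=3
Ev 7: PC=6 idx=2 pred=T actual=T -> ctr[2]=3
Ev 8: PC=1 idx=1 pred=T actual=N -> ctr[1]=2
Ev 9: PC=1 idx=1 pred=T actual=T -> ctr[1]=3
Ev 10: PC=1 idx=1 pred=T actual=T -> ctr[1]=3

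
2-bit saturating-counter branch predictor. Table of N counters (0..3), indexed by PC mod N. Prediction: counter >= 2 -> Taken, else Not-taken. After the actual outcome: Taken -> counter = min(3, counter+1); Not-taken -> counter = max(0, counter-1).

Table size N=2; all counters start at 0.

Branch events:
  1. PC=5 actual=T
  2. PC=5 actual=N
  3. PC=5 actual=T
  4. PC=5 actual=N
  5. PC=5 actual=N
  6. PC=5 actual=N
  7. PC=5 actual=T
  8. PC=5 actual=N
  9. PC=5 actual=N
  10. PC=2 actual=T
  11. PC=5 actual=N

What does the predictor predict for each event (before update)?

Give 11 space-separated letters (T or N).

Answer: N N N N N N N N N N N

Derivation:
Ev 1: PC=5 idx=1 pred=N actual=T -> ctr[1]=1
Ev 2: PC=5 idx=1 pred=N actual=N -> ctr[1]=0
Ev 3: PC=5 idx=1 pred=N actual=T -> ctr[1]=1
Ev 4: PC=5 idx=1 pred=N actual=N -> ctr[1]=0
Ev 5: PC=5 idx=1 pred=N actual=N -> ctr[1]=0
Ev 6: PC=5 idx=1 pred=N actual=N -> ctr[1]=0
Ev 7: PC=5 idx=1 pred=N actual=T -> ctr[1]=1
Ev 8: PC=5 idx=1 pred=N actual=N -> ctr[1]=0
Ev 9: PC=5 idx=1 pred=N actual=N -> ctr[1]=0
Ev 10: PC=2 idx=0 pred=N actual=T -> ctr[0]=1
Ev 11: PC=5 idx=1 pred=N actual=N -> ctr[1]=0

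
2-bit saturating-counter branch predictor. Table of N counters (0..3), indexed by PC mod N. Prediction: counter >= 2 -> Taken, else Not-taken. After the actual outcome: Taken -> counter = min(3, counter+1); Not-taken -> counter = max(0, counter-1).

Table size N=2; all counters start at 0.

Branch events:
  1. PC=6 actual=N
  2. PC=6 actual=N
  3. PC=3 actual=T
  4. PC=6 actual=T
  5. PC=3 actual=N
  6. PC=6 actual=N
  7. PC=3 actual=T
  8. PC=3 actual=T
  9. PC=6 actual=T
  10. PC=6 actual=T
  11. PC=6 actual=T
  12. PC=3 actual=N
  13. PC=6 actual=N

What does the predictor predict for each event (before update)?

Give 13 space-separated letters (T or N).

Answer: N N N N N N N N N N T T T

Derivation:
Ev 1: PC=6 idx=0 pred=N actual=N -> ctr[0]=0
Ev 2: PC=6 idx=0 pred=N actual=N -> ctr[0]=0
Ev 3: PC=3 idx=1 pred=N actual=T -> ctr[1]=1
Ev 4: PC=6 idx=0 pred=N actual=T -> ctr[0]=1
Ev 5: PC=3 idx=1 pred=N actual=N -> ctr[1]=0
Ev 6: PC=6 idx=0 pred=N actual=N -> ctr[0]=0
Ev 7: PC=3 idx=1 pred=N actual=T -> ctr[1]=1
Ev 8: PC=3 idx=1 pred=N actual=T -> ctr[1]=2
Ev 9: PC=6 idx=0 pred=N actual=T -> ctr[0]=1
Ev 10: PC=6 idx=0 pred=N actual=T -> ctr[0]=2
Ev 11: PC=6 idx=0 pred=T actual=T -> ctr[0]=3
Ev 12: PC=3 idx=1 pred=T actual=N -> ctr[1]=1
Ev 13: PC=6 idx=0 pred=T actual=N -> ctr[0]=2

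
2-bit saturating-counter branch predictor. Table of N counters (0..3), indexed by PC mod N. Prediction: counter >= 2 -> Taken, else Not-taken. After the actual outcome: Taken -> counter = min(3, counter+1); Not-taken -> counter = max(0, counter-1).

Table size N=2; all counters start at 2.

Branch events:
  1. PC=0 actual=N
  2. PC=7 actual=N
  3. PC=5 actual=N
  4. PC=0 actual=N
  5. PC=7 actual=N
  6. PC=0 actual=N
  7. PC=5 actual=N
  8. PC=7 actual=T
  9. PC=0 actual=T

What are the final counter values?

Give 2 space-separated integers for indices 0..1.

Answer: 1 1

Derivation:
Ev 1: PC=0 idx=0 pred=T actual=N -> ctr[0]=1
Ev 2: PC=7 idx=1 pred=T actual=N -> ctr[1]=1
Ev 3: PC=5 idx=1 pred=N actual=N -> ctr[1]=0
Ev 4: PC=0 idx=0 pred=N actual=N -> ctr[0]=0
Ev 5: PC=7 idx=1 pred=N actual=N -> ctr[1]=0
Ev 6: PC=0 idx=0 pred=N actual=N -> ctr[0]=0
Ev 7: PC=5 idx=1 pred=N actual=N -> ctr[1]=0
Ev 8: PC=7 idx=1 pred=N actual=T -> ctr[1]=1
Ev 9: PC=0 idx=0 pred=N actual=T -> ctr[0]=1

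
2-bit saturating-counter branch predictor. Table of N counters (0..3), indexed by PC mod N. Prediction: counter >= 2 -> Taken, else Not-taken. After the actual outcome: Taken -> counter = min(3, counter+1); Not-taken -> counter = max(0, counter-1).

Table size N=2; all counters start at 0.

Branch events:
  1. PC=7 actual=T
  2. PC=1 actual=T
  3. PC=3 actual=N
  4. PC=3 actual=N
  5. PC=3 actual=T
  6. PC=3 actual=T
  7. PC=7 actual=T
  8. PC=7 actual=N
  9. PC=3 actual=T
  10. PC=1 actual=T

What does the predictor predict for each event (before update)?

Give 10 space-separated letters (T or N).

Answer: N N T N N N T T T T

Derivation:
Ev 1: PC=7 idx=1 pred=N actual=T -> ctr[1]=1
Ev 2: PC=1 idx=1 pred=N actual=T -> ctr[1]=2
Ev 3: PC=3 idx=1 pred=T actual=N -> ctr[1]=1
Ev 4: PC=3 idx=1 pred=N actual=N -> ctr[1]=0
Ev 5: PC=3 idx=1 pred=N actual=T -> ctr[1]=1
Ev 6: PC=3 idx=1 pred=N actual=T -> ctr[1]=2
Ev 7: PC=7 idx=1 pred=T actual=T -> ctr[1]=3
Ev 8: PC=7 idx=1 pred=T actual=N -> ctr[1]=2
Ev 9: PC=3 idx=1 pred=T actual=T -> ctr[1]=3
Ev 10: PC=1 idx=1 pred=T actual=T -> ctr[1]=3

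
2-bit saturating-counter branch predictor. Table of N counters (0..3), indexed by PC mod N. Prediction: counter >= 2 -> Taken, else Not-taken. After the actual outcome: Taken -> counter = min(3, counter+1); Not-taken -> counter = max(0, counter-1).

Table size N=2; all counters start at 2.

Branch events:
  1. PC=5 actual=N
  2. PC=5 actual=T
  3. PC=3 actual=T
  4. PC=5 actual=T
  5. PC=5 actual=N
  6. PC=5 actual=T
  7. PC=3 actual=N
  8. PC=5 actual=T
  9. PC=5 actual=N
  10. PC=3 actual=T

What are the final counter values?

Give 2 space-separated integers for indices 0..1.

Answer: 2 3

Derivation:
Ev 1: PC=5 idx=1 pred=T actual=N -> ctr[1]=1
Ev 2: PC=5 idx=1 pred=N actual=T -> ctr[1]=2
Ev 3: PC=3 idx=1 pred=T actual=T -> ctr[1]=3
Ev 4: PC=5 idx=1 pred=T actual=T -> ctr[1]=3
Ev 5: PC=5 idx=1 pred=T actual=N -> ctr[1]=2
Ev 6: PC=5 idx=1 pred=T actual=T -> ctr[1]=3
Ev 7: PC=3 idx=1 pred=T actual=N -> ctr[1]=2
Ev 8: PC=5 idx=1 pred=T actual=T -> ctr[1]=3
Ev 9: PC=5 idx=1 pred=T actual=N -> ctr[1]=2
Ev 10: PC=3 idx=1 pred=T actual=T -> ctr[1]=3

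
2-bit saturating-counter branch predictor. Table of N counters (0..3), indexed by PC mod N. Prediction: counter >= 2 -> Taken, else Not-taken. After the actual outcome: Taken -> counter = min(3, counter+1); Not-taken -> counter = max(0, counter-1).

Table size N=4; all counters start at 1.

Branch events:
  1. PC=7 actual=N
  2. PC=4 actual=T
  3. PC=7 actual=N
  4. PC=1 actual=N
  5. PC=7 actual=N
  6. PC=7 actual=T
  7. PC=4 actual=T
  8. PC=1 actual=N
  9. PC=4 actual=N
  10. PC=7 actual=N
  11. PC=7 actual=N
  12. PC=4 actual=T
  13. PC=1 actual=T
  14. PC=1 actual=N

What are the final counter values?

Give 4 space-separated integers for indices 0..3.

Answer: 3 0 1 0

Derivation:
Ev 1: PC=7 idx=3 pred=N actual=N -> ctr[3]=0
Ev 2: PC=4 idx=0 pred=N actual=T -> ctr[0]=2
Ev 3: PC=7 idx=3 pred=N actual=N -> ctr[3]=0
Ev 4: PC=1 idx=1 pred=N actual=N -> ctr[1]=0
Ev 5: PC=7 idx=3 pred=N actual=N -> ctr[3]=0
Ev 6: PC=7 idx=3 pred=N actual=T -> ctr[3]=1
Ev 7: PC=4 idx=0 pred=T actual=T -> ctr[0]=3
Ev 8: PC=1 idx=1 pred=N actual=N -> ctr[1]=0
Ev 9: PC=4 idx=0 pred=T actual=N -> ctr[0]=2
Ev 10: PC=7 idx=3 pred=N actual=N -> ctr[3]=0
Ev 11: PC=7 idx=3 pred=N actual=N -> ctr[3]=0
Ev 12: PC=4 idx=0 pred=T actual=T -> ctr[0]=3
Ev 13: PC=1 idx=1 pred=N actual=T -> ctr[1]=1
Ev 14: PC=1 idx=1 pred=N actual=N -> ctr[1]=0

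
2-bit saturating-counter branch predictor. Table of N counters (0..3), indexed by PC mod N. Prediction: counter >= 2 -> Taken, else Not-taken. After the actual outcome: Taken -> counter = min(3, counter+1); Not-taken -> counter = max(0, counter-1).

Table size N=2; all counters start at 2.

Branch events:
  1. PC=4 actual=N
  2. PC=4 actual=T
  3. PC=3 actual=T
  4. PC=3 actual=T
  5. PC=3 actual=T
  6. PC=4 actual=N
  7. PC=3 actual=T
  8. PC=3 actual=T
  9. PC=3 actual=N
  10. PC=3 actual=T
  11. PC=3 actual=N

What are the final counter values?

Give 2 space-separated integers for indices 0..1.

Ev 1: PC=4 idx=0 pred=T actual=N -> ctr[0]=1
Ev 2: PC=4 idx=0 pred=N actual=T -> ctr[0]=2
Ev 3: PC=3 idx=1 pred=T actual=T -> ctr[1]=3
Ev 4: PC=3 idx=1 pred=T actual=T -> ctr[1]=3
Ev 5: PC=3 idx=1 pred=T actual=T -> ctr[1]=3
Ev 6: PC=4 idx=0 pred=T actual=N -> ctr[0]=1
Ev 7: PC=3 idx=1 pred=T actual=T -> ctr[1]=3
Ev 8: PC=3 idx=1 pred=T actual=T -> ctr[1]=3
Ev 9: PC=3 idx=1 pred=T actual=N -> ctr[1]=2
Ev 10: PC=3 idx=1 pred=T actual=T -> ctr[1]=3
Ev 11: PC=3 idx=1 pred=T actual=N -> ctr[1]=2

Answer: 1 2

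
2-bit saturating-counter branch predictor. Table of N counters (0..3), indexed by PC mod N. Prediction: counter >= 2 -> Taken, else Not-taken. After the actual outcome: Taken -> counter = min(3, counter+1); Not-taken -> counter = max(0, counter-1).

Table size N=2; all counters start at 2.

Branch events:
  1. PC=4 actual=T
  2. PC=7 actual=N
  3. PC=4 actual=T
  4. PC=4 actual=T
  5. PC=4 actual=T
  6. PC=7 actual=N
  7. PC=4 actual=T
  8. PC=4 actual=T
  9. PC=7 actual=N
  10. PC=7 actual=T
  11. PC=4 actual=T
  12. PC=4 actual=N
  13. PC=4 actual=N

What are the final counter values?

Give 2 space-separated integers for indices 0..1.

Answer: 1 1

Derivation:
Ev 1: PC=4 idx=0 pred=T actual=T -> ctr[0]=3
Ev 2: PC=7 idx=1 pred=T actual=N -> ctr[1]=1
Ev 3: PC=4 idx=0 pred=T actual=T -> ctr[0]=3
Ev 4: PC=4 idx=0 pred=T actual=T -> ctr[0]=3
Ev 5: PC=4 idx=0 pred=T actual=T -> ctr[0]=3
Ev 6: PC=7 idx=1 pred=N actual=N -> ctr[1]=0
Ev 7: PC=4 idx=0 pred=T actual=T -> ctr[0]=3
Ev 8: PC=4 idx=0 pred=T actual=T -> ctr[0]=3
Ev 9: PC=7 idx=1 pred=N actual=N -> ctr[1]=0
Ev 10: PC=7 idx=1 pred=N actual=T -> ctr[1]=1
Ev 11: PC=4 idx=0 pred=T actual=T -> ctr[0]=3
Ev 12: PC=4 idx=0 pred=T actual=N -> ctr[0]=2
Ev 13: PC=4 idx=0 pred=T actual=N -> ctr[0]=1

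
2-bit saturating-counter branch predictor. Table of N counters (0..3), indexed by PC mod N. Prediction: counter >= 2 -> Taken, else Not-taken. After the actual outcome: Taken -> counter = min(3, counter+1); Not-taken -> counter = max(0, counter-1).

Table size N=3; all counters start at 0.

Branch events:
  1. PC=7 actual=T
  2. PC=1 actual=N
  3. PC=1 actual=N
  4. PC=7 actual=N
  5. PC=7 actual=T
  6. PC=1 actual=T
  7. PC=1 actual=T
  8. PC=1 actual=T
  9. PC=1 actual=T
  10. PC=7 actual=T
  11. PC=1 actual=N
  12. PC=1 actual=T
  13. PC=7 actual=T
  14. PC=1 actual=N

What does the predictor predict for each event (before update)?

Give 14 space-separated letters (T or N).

Ev 1: PC=7 idx=1 pred=N actual=T -> ctr[1]=1
Ev 2: PC=1 idx=1 pred=N actual=N -> ctr[1]=0
Ev 3: PC=1 idx=1 pred=N actual=N -> ctr[1]=0
Ev 4: PC=7 idx=1 pred=N actual=N -> ctr[1]=0
Ev 5: PC=7 idx=1 pred=N actual=T -> ctr[1]=1
Ev 6: PC=1 idx=1 pred=N actual=T -> ctr[1]=2
Ev 7: PC=1 idx=1 pred=T actual=T -> ctr[1]=3
Ev 8: PC=1 idx=1 pred=T actual=T -> ctr[1]=3
Ev 9: PC=1 idx=1 pred=T actual=T -> ctr[1]=3
Ev 10: PC=7 idx=1 pred=T actual=T -> ctr[1]=3
Ev 11: PC=1 idx=1 pred=T actual=N -> ctr[1]=2
Ev 12: PC=1 idx=1 pred=T actual=T -> ctr[1]=3
Ev 13: PC=7 idx=1 pred=T actual=T -> ctr[1]=3
Ev 14: PC=1 idx=1 pred=T actual=N -> ctr[1]=2

Answer: N N N N N N T T T T T T T T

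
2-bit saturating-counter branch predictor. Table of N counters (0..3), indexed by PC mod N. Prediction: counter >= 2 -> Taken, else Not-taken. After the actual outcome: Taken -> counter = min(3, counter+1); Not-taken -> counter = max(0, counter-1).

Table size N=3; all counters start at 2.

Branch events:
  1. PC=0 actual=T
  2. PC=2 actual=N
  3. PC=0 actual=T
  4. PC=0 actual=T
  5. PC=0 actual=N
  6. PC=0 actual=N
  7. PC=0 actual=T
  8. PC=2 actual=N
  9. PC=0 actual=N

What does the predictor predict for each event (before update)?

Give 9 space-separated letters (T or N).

Answer: T T T T T T N N T

Derivation:
Ev 1: PC=0 idx=0 pred=T actual=T -> ctr[0]=3
Ev 2: PC=2 idx=2 pred=T actual=N -> ctr[2]=1
Ev 3: PC=0 idx=0 pred=T actual=T -> ctr[0]=3
Ev 4: PC=0 idx=0 pred=T actual=T -> ctr[0]=3
Ev 5: PC=0 idx=0 pred=T actual=N -> ctr[0]=2
Ev 6: PC=0 idx=0 pred=T actual=N -> ctr[0]=1
Ev 7: PC=0 idx=0 pred=N actual=T -> ctr[0]=2
Ev 8: PC=2 idx=2 pred=N actual=N -> ctr[2]=0
Ev 9: PC=0 idx=0 pred=T actual=N -> ctr[0]=1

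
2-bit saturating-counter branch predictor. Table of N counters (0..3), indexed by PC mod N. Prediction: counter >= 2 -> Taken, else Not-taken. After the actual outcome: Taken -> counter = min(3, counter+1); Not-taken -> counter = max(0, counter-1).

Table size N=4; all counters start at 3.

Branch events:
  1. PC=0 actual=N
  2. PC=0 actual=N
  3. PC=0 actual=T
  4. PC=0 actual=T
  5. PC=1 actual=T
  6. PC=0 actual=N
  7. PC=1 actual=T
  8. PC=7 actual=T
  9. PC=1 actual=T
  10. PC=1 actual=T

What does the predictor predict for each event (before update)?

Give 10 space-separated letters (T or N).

Ev 1: PC=0 idx=0 pred=T actual=N -> ctr[0]=2
Ev 2: PC=0 idx=0 pred=T actual=N -> ctr[0]=1
Ev 3: PC=0 idx=0 pred=N actual=T -> ctr[0]=2
Ev 4: PC=0 idx=0 pred=T actual=T -> ctr[0]=3
Ev 5: PC=1 idx=1 pred=T actual=T -> ctr[1]=3
Ev 6: PC=0 idx=0 pred=T actual=N -> ctr[0]=2
Ev 7: PC=1 idx=1 pred=T actual=T -> ctr[1]=3
Ev 8: PC=7 idx=3 pred=T actual=T -> ctr[3]=3
Ev 9: PC=1 idx=1 pred=T actual=T -> ctr[1]=3
Ev 10: PC=1 idx=1 pred=T actual=T -> ctr[1]=3

Answer: T T N T T T T T T T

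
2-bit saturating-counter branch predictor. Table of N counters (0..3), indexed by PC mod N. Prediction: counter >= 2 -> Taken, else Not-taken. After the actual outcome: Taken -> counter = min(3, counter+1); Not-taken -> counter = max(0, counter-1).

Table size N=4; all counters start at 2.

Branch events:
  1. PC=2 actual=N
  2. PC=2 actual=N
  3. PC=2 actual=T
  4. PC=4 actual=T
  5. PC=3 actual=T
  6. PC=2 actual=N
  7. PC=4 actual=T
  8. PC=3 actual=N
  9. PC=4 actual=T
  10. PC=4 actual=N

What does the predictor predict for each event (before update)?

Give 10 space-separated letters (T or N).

Ev 1: PC=2 idx=2 pred=T actual=N -> ctr[2]=1
Ev 2: PC=2 idx=2 pred=N actual=N -> ctr[2]=0
Ev 3: PC=2 idx=2 pred=N actual=T -> ctr[2]=1
Ev 4: PC=4 idx=0 pred=T actual=T -> ctr[0]=3
Ev 5: PC=3 idx=3 pred=T actual=T -> ctr[3]=3
Ev 6: PC=2 idx=2 pred=N actual=N -> ctr[2]=0
Ev 7: PC=4 idx=0 pred=T actual=T -> ctr[0]=3
Ev 8: PC=3 idx=3 pred=T actual=N -> ctr[3]=2
Ev 9: PC=4 idx=0 pred=T actual=T -> ctr[0]=3
Ev 10: PC=4 idx=0 pred=T actual=N -> ctr[0]=2

Answer: T N N T T N T T T T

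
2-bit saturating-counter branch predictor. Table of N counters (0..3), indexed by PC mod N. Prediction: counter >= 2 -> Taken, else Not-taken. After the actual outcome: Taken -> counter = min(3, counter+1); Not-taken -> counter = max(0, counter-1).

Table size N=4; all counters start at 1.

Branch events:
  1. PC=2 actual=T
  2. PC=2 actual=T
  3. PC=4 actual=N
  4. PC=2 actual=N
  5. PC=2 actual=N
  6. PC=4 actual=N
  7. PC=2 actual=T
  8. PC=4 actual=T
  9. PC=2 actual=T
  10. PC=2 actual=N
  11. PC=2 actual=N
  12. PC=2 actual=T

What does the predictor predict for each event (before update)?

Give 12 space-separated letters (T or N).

Answer: N T N T T N N N T T T N

Derivation:
Ev 1: PC=2 idx=2 pred=N actual=T -> ctr[2]=2
Ev 2: PC=2 idx=2 pred=T actual=T -> ctr[2]=3
Ev 3: PC=4 idx=0 pred=N actual=N -> ctr[0]=0
Ev 4: PC=2 idx=2 pred=T actual=N -> ctr[2]=2
Ev 5: PC=2 idx=2 pred=T actual=N -> ctr[2]=1
Ev 6: PC=4 idx=0 pred=N actual=N -> ctr[0]=0
Ev 7: PC=2 idx=2 pred=N actual=T -> ctr[2]=2
Ev 8: PC=4 idx=0 pred=N actual=T -> ctr[0]=1
Ev 9: PC=2 idx=2 pred=T actual=T -> ctr[2]=3
Ev 10: PC=2 idx=2 pred=T actual=N -> ctr[2]=2
Ev 11: PC=2 idx=2 pred=T actual=N -> ctr[2]=1
Ev 12: PC=2 idx=2 pred=N actual=T -> ctr[2]=2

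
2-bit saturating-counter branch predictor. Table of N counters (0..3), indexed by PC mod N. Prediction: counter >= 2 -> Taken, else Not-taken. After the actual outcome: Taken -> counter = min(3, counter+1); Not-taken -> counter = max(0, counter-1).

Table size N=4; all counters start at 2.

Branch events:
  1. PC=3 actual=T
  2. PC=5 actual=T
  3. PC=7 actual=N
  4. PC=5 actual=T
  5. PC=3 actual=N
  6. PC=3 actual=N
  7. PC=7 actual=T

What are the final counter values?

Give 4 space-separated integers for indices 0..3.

Ev 1: PC=3 idx=3 pred=T actual=T -> ctr[3]=3
Ev 2: PC=5 idx=1 pred=T actual=T -> ctr[1]=3
Ev 3: PC=7 idx=3 pred=T actual=N -> ctr[3]=2
Ev 4: PC=5 idx=1 pred=T actual=T -> ctr[1]=3
Ev 5: PC=3 idx=3 pred=T actual=N -> ctr[3]=1
Ev 6: PC=3 idx=3 pred=N actual=N -> ctr[3]=0
Ev 7: PC=7 idx=3 pred=N actual=T -> ctr[3]=1

Answer: 2 3 2 1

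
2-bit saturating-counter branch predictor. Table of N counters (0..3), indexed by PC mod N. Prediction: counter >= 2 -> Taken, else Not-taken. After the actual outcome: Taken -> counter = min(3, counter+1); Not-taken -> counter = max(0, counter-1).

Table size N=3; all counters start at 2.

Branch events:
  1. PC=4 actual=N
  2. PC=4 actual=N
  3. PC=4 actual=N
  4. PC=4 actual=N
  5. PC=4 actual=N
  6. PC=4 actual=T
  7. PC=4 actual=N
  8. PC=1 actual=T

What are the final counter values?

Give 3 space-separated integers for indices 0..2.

Answer: 2 1 2

Derivation:
Ev 1: PC=4 idx=1 pred=T actual=N -> ctr[1]=1
Ev 2: PC=4 idx=1 pred=N actual=N -> ctr[1]=0
Ev 3: PC=4 idx=1 pred=N actual=N -> ctr[1]=0
Ev 4: PC=4 idx=1 pred=N actual=N -> ctr[1]=0
Ev 5: PC=4 idx=1 pred=N actual=N -> ctr[1]=0
Ev 6: PC=4 idx=1 pred=N actual=T -> ctr[1]=1
Ev 7: PC=4 idx=1 pred=N actual=N -> ctr[1]=0
Ev 8: PC=1 idx=1 pred=N actual=T -> ctr[1]=1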